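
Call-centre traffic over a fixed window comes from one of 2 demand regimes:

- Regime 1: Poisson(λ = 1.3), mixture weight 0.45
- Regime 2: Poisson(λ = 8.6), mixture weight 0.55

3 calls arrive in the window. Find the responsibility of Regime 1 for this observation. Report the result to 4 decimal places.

P(component k | x) = π_k·f_k(x) / marginal(x), where marginal(x) = Σ_j π_j·f_j(x).
Evaluate each component's likelihood at the observed value:
  p_1 = e^(−1.3)·1.3^3/3! = 0.0997921
  p_2 = e^(−8.6)·8.6^3/3! = 0.0195169
Unnormalised posteriors:
  π_1·p_1 = 0.45 × 0.0997921 = 0.0449064
  π_2·p_2 = 0.55 × 0.0195169 = 0.0107343
Normaliser: 0.0449064 + 0.0107343 = 0.0556407
P(Regime 1 | 3 calls) ≈ 0.8071

0.8071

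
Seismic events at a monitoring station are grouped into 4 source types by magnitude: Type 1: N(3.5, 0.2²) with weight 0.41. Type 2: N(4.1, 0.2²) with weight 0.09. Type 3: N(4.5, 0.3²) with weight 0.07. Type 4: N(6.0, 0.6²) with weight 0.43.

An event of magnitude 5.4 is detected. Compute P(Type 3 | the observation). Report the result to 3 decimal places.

0.006

By Bayes' theorem, P(k | x) = P(Z=k) f_k(x) / Σ_j P(Z=j) f_j(x).
Evaluate each component's likelihood at the observed value:
  p_1 = 5.03897e-20
  p_2 = 1.33478e-09
  p_3 = 0.0147728
  p_4 = 0.403285
Weight by the priors:
  P(Z=1)·p_1 = 0.41 × 5.03897e-20 = 2.06598e-20
  P(Z=2)·p_2 = 0.09 × 1.33478e-09 = 1.2013e-10
  P(Z=3)·p_3 = 0.07 × 0.0147728 = 0.0010341
  P(Z=4)·p_4 = 0.43 × 0.403285 = 0.173412
Marginal: 2.06598e-20 + 1.2013e-10 + 0.0010341 + 0.173412 = 0.174446
P(Type 3 | the observation) = 0.0010341 / 0.174446 ≈ 0.006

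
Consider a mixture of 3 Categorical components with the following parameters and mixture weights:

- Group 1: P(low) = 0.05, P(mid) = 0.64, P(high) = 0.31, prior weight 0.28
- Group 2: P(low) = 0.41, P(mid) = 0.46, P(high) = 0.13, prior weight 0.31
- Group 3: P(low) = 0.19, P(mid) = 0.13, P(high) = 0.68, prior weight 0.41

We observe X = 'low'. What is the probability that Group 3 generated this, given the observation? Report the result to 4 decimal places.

P(component k | x) = π_k·f_k(x) / marginal(x), where marginal(x) = Σ_j π_j·f_j(x).
Evaluate each component's likelihood at the observed value:
  p_1 = 0.05
  p_2 = 0.41
  p_3 = 0.19
Multiply by the mixture weights:
  π_1·p_1 = 0.28 × 0.05 = 0.014
  π_2·p_2 = 0.31 × 0.41 = 0.1271
  π_3·p_3 = 0.41 × 0.19 = 0.0779
Evidence: 0.014 + 0.1271 + 0.0779 = 0.219
P(Group 3 | x) ≈ 0.3557

0.3557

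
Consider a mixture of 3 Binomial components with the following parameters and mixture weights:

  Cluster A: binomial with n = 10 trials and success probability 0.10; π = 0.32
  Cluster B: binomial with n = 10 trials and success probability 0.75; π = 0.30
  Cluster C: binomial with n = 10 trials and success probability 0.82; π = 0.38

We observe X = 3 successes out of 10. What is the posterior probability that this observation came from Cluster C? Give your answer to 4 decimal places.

0.0079

Apply Bayes' rule: the posterior for each component is proportional to its prior times its likelihood at x.
Evaluate each component's likelihood at the observed value:
  L_A = C(10,3)·0.10^3·0.90^7 = 120·0.001·0.478297 = 0.0573956
  L_B = C(10,3)·0.75^3·0.25^7 = 120·0.421875·6.10352e-05 = 0.0030899
  L_C = C(10,3)·0.82^3·0.18^7 = 120·0.551368·6.1222e-06 = 0.00040507
Multiply by the mixture weights:
  π_A·L_A = 0.32 × 0.0573956 = 0.0183666
  π_B·L_B = 0.30 × 0.0030899 = 0.000926971
  π_C·L_C = 0.38 × 0.00040507 = 0.000153927
Sum: 0.0183666 + 0.000926971 + 0.000153927 = 0.0194475
P(Cluster C | 3 successes out of 10) ≈ 0.0079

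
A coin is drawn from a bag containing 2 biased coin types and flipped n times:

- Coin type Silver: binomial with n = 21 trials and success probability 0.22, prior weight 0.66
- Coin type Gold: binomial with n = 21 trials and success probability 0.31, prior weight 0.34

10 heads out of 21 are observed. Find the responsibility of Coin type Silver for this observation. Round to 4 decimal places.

0.1950

Posterior ∝ prior × likelihood, so P(k | x) ∝ w_k f_k(x); normalise over all components.
Evaluate each component's likelihood at the observed value:
  p_Silver = 0.00609106
  p_Gold = 0.0487958
Multiply by the mixture weights:
  w_Silver·p_Silver = 0.66 × 0.00609106 = 0.0040201
  w_Gold·p_Gold = 0.34 × 0.0487958 = 0.0165906
Normaliser: 0.0040201 + 0.0165906 = 0.0206107
P(Coin type Silver | data) ≈ 0.1950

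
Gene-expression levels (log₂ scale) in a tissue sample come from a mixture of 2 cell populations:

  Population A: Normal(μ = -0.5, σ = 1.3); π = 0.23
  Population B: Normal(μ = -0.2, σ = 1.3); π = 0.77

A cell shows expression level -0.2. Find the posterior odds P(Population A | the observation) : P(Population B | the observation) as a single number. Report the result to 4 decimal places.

The posterior odds equal the prior odds times the likelihood ratio: (π_i/π_j)·(f_i(x)/f_j(x)).
Normal densities:
  f_A = 0.298815
  f_B = 0.306879
0.0687275 / 0.236297 ≈ 0.2909

0.2909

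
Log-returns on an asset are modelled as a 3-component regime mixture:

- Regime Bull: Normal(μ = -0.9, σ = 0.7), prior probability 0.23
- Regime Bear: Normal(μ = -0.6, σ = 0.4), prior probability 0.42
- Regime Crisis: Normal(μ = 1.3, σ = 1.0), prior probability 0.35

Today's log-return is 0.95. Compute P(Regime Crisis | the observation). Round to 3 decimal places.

0.969

Apply Bayes' rule: the posterior for each component is proportional to its prior times its likelihood at x.
Evaluate each component's likelihood at the observed value:
  L_Bull = (1/(0.7·√(2π)))·exp(−(0.95−-0.9)²/(2·0.7²)) = 0.569918·exp(-3.49235) = 0.0173422
  L_Bear = (1/(0.4·√(2π)))·exp(−(0.95−-0.6)²/(2·0.4²)) = 0.997356·exp(-7.50781) = 0.000547329
  L_Crisis = (1/(1.0·√(2π)))·exp(−(0.95−1.3)²/(2·1.0²)) = 0.398942·exp(-0.06125) = 0.37524
Unnormalised posteriors:
  P(Z=Bull)·L_Bull = 0.23 × 0.0173422 = 0.00398871
  P(Z=Bear)·L_Bear = 0.42 × 0.000547329 = 0.000229878
  P(Z=Crisis)·L_Crisis = 0.35 × 0.37524 = 0.131334
Evidence: 0.00398871 + 0.000229878 + 0.131334 = 0.135553
So the posterior for Regime Crisis is 0.131334 / 0.135553 ≈ 0.969.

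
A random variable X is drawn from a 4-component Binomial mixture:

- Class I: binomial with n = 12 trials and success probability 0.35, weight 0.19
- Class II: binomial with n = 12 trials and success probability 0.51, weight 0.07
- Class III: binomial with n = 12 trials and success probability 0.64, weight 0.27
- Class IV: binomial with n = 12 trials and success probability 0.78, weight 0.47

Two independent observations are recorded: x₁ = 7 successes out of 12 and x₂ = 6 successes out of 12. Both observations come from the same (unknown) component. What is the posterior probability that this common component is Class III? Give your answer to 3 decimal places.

Posterior ∝ prior × likelihood, so P(k | x) ∝ P(Z=k) f_k(x); normalise over all components.
Since both observations come from the same component, the likelihood for component k is f_k(x₁)·f_k(x₂).
  L_I = [C(12,7)·0.35^7·0.65^5 = 792·0.000643393·0.116029 = 0.0591246] × [0.128103] = 0.00757406
  L_II = [C(12,7)·0.51^7·0.49^5 = 792·0.00897411·0.0282475 = 0.200769] × [0.225045] = 0.0451821
  L_III = [C(12,7)·0.64^7·0.36^5 = 792·0.0439805·0.00604662 = 0.210619] × [0.138219] = 0.0291115
  L_IV = [C(12,7)·0.78^7·0.22^5 = 792·0.175656·0.000515363 = 0.071697] × [0.0235926] = 0.00169152
Unnormalised posteriors:
  P(Z=I)·L_I = 0.19 × 0.00757406 = 0.00143907
  P(Z=II)·L_II = 0.07 × 0.0451821 = 0.00316275
  P(Z=III)·L_III = 0.27 × 0.0291115 = 0.0078601
  P(Z=IV)·L_IV = 0.47 × 0.00169152 = 0.000795013
Sum: 0.00143907 + 0.00316275 + 0.0078601 + 0.000795013 = 0.0132569
P(Class III | x₁, x₂) = 0.0078601 / 0.0132569 ≈ 0.593

0.593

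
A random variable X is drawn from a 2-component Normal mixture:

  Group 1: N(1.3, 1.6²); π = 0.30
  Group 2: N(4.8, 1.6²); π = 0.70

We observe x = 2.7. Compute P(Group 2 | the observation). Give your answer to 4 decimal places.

0.5912

P(component k | x) = w_k·f_k(x) / marginal(x), where marginal(x) = Σ_j w_j·f_j(x).
Normal densities:
  p_1 = 0.170034
  p_2 = 0.105371
Unnormalised posteriors:
  w_1·p_1 = 0.30 × 0.170034 = 0.0510103
  w_2·p_2 = 0.70 × 0.105371 = 0.0737595
Normaliser: 0.0510103 + 0.0737595 = 0.12477
Responsibility of Group 2: 0.0737595 / 0.12477 ≈ 0.5912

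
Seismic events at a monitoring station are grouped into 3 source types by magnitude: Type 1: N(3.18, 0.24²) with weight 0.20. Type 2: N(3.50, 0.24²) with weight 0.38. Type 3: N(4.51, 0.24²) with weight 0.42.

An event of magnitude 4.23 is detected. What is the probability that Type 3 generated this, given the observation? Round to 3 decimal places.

Posterior ∝ prior × likelihood, so P(k | x) ∝ w_k f_k(x); normalise over all components.
Component likelihoods at x = 4.23:
  p_1 = 0.000115975
  p_2 = 0.0162821
  p_3 = 0.841661
Unnormalised posteriors:
  w_1·p_1 = 0.20 × 0.000115975 = 2.3195e-05
  w_2·p_2 = 0.38 × 0.0162821 = 0.00618719
  w_3·p_3 = 0.42 × 0.841661 = 0.353498
Marginal: 2.3195e-05 + 0.00618719 + 0.353498 = 0.359708
So the posterior for Type 3 is 0.353498 / 0.359708 ≈ 0.983.

0.983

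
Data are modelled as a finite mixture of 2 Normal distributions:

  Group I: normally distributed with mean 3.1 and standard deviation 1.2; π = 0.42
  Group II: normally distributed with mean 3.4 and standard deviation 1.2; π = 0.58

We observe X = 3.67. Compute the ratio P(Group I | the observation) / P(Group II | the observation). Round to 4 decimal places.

0.6635

Only the two components matter; the odds are (w_i f_i(x)) / (w_j f_j(x)).
Component likelihoods at x = 3.67:
  p_I = 0.296985
  p_II = 0.324142
Odds = (0.42/0.58) × (0.296985/0.324142) = 0.724138 × 0.916219 ≈ 0.6635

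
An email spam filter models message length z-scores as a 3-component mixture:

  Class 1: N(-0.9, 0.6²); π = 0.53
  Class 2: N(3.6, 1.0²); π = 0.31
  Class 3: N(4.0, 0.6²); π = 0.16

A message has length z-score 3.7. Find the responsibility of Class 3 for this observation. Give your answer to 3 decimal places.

0.433

The responsibility of component k is π_k f_k(x) divided by Σ_j π_j f_j(x).
Evaluate each component's likelihood at the observed value:
  p_1 = 1.14637e-13
  p_2 = 0.396953
  p_3 = 0.586776
Unnormalised posteriors:
  π_1·p_1 = 0.53 × 1.14637e-13 = 6.07579e-14
  π_2·p_2 = 0.31 × 0.396953 = 0.123055
  π_3·p_3 = 0.16 × 0.586776 = 0.0938841
Evidence: 6.07579e-14 + 0.123055 + 0.0938841 = 0.216939
Responsibility of Class 3: 0.0938841 / 0.216939 ≈ 0.433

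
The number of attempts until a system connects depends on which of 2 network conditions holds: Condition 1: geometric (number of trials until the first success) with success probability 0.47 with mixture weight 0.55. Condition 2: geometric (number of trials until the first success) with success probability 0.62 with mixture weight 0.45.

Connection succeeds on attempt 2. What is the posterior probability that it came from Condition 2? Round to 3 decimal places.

0.436

Apply Bayes' rule: the posterior for each component is proportional to its prior times its likelihood at x.
Geometric probabilities:
  p_1 = 0.47·(1−0.47)^1 = 0.47·0.53 = 0.2491
  p_2 = 0.62·(1−0.62)^1 = 0.62·0.38 = 0.2356
Prior × likelihood for each component:
  P(Z=1)·p_1 = 0.55 × 0.2491 = 0.137005
  P(Z=2)·p_2 = 0.45 × 0.2356 = 0.10602
Evidence: 0.137005 + 0.10602 = 0.243025
P(Condition 2 | the observation) ≈ 0.436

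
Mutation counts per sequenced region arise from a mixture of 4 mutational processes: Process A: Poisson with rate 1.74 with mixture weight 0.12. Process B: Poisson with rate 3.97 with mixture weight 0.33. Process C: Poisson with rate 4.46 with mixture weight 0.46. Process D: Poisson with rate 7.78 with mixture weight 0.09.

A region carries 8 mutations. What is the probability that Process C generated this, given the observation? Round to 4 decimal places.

0.4831

Posterior ∝ prior × likelihood, so P(k | x) ∝ P(Z=k) f_k(x); normalise over all components.
Component likelihoods at x = 8 mutations:
  p_A = 0.000365764
  p_B = 0.0288838
  p_C = 0.0448957
  p_D = 0.139157
Weight by the priors:
  P(Z=A)·p_A = 0.12 × 0.000365764 = 4.38917e-05
  P(Z=B)·p_B = 0.33 × 0.0288838 = 0.00953166
  P(Z=C)·p_C = 0.46 × 0.0448957 = 0.020652
  P(Z=D)·p_D = 0.09 × 0.139157 = 0.0125241
Marginal: 4.38917e-05 + 0.00953166 + 0.020652 + 0.0125241 = 0.0427517
P(Process C | data) = 0.020652 / 0.0427517 ≈ 0.4831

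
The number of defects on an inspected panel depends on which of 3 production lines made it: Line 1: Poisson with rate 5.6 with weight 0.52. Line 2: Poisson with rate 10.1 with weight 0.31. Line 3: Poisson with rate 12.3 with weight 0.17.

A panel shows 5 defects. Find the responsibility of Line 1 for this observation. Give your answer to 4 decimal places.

0.8719

By Bayes' theorem, P(k | x) = w_k f_k(x) / Σ_j w_j f_j(x).
Evaluate each component's likelihood at the observed value:
  p_1 = e^(−5.6)·5.6^5/5! = 0.169711
  p_2 = e^(−10.1)·10.1^5/5! = 0.0359792
  p_3 = e^(−12.3)·12.3^5/5! = 0.0106788
Unnormalised posteriors:
  w_1·p_1 = 0.52 × 0.169711 = 0.0882497
  w_2·p_2 = 0.31 × 0.0359792 = 0.0111535
  w_3·p_3 = 0.17 × 0.0106788 = 0.00181539
Evidence: 0.0882497 + 0.0111535 + 0.00181539 = 0.101219
Responsibility of Line 1: 0.0882497 / 0.101219 ≈ 0.8719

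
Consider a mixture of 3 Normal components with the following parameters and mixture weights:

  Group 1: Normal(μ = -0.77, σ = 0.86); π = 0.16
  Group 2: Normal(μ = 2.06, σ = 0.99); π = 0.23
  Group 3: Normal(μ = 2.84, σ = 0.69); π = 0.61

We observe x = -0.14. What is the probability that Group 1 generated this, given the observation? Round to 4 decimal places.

0.8781

Posterior ∝ prior × likelihood, so P(k | x) ∝ w_k f_k(x); normalise over all components.
Component likelihoods at x = -0.14:
  L_1 = (1/(0.86·√(2π)))·exp(−(-0.14−-0.77)²/(2·0.86²)) = 0.463886·exp(-0.26832) = 0.354717
  L_2 = (1/(0.99·√(2π)))·exp(−(-0.14−2.06)²/(2·0.99²)) = 0.402972·exp(-2.46914) = 0.0341148
  L_3 = (1/(0.69·√(2π)))·exp(−(-0.14−2.84)²/(2·0.69²)) = 0.578177·exp(-9.32619) = 5.14929e-05
Weight by the priors:
  w_1·L_1 = 0.16 × 0.354717 = 0.0567546
  w_2·L_2 = 0.23 × 0.0341148 = 0.0078464
  w_3·L_3 = 0.61 × 5.14929e-05 = 3.14107e-05
Evidence: 0.0567546 + 0.0078464 + 3.14107e-05 = 0.0646325
So the posterior for Group 1 is 0.0567546 / 0.0646325 ≈ 0.8781.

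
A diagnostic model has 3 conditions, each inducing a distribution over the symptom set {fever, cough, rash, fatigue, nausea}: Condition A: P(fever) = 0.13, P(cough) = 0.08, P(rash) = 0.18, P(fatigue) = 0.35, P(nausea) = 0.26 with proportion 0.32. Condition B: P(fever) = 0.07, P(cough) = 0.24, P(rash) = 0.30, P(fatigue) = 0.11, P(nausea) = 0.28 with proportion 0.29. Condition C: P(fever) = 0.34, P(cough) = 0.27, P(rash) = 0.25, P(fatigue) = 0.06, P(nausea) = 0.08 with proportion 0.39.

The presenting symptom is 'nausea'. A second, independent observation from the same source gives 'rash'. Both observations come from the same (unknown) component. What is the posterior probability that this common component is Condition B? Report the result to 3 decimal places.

By Bayes' theorem, P(k | x) = w_k f_k(x) / Σ_j w_j f_j(x).
Since both observations come from the same component, the likelihood for component k is f_k(x₁)·f_k(x₂).
  f_A = [0.26] × [0.18] = 0.0468
  f_B = [0.28] × [0.3] = 0.084
  f_C = [0.08] × [0.25] = 0.02
Unnormalised posteriors:
  w_A·f_A = 0.32 × 0.0468 = 0.014976
  w_B·f_B = 0.29 × 0.084 = 0.02436
  w_C·f_C = 0.39 × 0.02 = 0.0078
Evidence: 0.014976 + 0.02436 + 0.0078 = 0.047136
So the posterior for Condition B is 0.02436 / 0.047136 ≈ 0.517.

0.517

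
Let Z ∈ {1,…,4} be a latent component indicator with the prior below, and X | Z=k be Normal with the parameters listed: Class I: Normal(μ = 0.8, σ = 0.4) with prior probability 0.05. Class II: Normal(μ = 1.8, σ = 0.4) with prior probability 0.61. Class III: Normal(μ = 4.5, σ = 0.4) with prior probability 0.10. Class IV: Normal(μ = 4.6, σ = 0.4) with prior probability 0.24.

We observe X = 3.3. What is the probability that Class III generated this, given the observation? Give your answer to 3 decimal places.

0.387

By Bayes' theorem, P(k | x) = w_k f_k(x) / Σ_j w_j f_j(x).
Normal densities:
  L_I = 3.285e-09
  L_II = 0.000881489
  L_III = 0.0110796
  L_IV = 0.00507262
Multiply by the mixture weights:
  w_I·L_I = 0.05 × 3.285e-09 = 1.6425e-10
  w_II·L_II = 0.61 × 0.000881489 = 0.000537708
  w_III·L_III = 0.10 × 0.0110796 = 0.00110796
  w_IV·L_IV = 0.24 × 0.00507262 = 0.00121743
Denominator: 1.6425e-10 + 0.000537708 + 0.00110796 + 0.00121743 = 0.0028631
Responsibility of Class III: 0.00110796 / 0.0028631 ≈ 0.387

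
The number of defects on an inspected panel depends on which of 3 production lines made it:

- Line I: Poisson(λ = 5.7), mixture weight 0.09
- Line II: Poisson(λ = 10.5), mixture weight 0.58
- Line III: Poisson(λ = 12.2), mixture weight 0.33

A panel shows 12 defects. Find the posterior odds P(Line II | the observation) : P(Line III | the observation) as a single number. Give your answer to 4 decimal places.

1.5892

Since P(k|x) ∝ w_k f_k(x), the posterior odds are w_i f_i(x) / (w_j f_j(x)).
Evaluate each component's likelihood at the observed value:
  L_I = 0.00821642
  L_II = 0.103239
  L_III = 0.11418
0.0598785 / 0.0376793 ≈ 1.5892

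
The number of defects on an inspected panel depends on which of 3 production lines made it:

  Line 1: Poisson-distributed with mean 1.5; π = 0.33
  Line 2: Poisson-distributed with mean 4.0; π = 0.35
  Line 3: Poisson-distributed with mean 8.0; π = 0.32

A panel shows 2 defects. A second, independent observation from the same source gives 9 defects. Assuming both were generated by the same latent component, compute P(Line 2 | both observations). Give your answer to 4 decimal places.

By Bayes' theorem, P(k | x) = π_k f_k(x) / Σ_j π_j f_j(x).
Since both observations come from the same component, the likelihood for component k is f_k(x₁)·f_k(x₂).
  f_1 = [0.251021] × [2.36383e-05] = 5.93372e-06
  f_2 = [0.146525] × [0.0132312] = 0.0019387
  f_3 = [0.0107348] × [0.124077] = 0.00133194
Multiply by the mixture weights:
  π_1·f_1 = 0.33 × 5.93372e-06 = 1.95813e-06
  π_2·f_2 = 0.35 × 0.0019387 = 0.000678546
  π_3·f_3 = 0.32 × 0.00133194 = 0.000426221
Denominator: 1.95813e-06 + 0.000678546 + 0.000426221 = 0.00110673
P(Line 2 | x) = 0.000678546 / 0.00110673 ≈ 0.6131

0.6131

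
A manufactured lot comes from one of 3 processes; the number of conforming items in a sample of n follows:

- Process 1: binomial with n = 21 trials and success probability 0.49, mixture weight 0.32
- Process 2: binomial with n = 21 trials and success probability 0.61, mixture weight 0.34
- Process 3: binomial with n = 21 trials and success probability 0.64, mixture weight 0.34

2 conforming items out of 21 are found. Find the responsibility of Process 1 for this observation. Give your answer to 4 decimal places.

Posterior ∝ prior × likelihood, so P(k | x) ∝ w_k f_k(x); normalise over all components.
Evaluate each component's likelihood at the observed value:
  L_1 = 0.000140102
  L_2 = 1.32772e-06
  L_3 = 3.19394e-07
Prior × likelihood for each component:
  w_1·L_1 = 0.32 × 0.000140102 = 4.48327e-05
  w_2·L_2 = 0.34 × 1.32772e-06 = 4.51425e-07
  w_3·L_3 = 0.34 × 3.19394e-07 = 1.08594e-07
Denominator: 4.48327e-05 + 4.51425e-07 + 1.08594e-07 = 4.53927e-05
P(Process 1 | the observation) = 4.48327e-05 / 4.53927e-05 ≈ 0.9877

0.9877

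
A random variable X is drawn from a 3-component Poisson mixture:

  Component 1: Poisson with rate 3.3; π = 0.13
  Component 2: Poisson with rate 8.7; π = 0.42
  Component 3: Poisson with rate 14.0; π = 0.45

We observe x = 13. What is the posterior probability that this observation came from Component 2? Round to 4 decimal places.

0.2782

P(component k | x) = π_k·f_k(x) / marginal(x), where marginal(x) = Σ_j π_j·f_j(x).
Component likelihoods at x = 13:
  p_1 = 3.26009e-05
  p_2 = 0.0437631
  p_3 = 0.105989
Weight by the priors:
  π_1·p_1 = 0.13 × 3.26009e-05 = 4.23811e-06
  π_2·p_2 = 0.42 × 0.0437631 = 0.0183805
  π_3·p_3 = 0.45 × 0.105989 = 0.0476951
Denominator: 4.23811e-06 + 0.0183805 + 0.0476951 = 0.0660799
Responsibility of Component 2: 0.0183805 / 0.0660799 ≈ 0.2782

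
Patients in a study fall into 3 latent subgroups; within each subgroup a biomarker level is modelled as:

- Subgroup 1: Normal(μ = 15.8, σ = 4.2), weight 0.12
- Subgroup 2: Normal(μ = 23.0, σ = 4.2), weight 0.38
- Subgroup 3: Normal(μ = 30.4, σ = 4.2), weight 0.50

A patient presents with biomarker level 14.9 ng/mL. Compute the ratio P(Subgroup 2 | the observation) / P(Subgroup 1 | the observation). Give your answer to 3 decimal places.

0.505

Since P(k|x) ∝ π_k f_k(x), the posterior odds are π_i f_i(x) / (π_j f_j(x)).
Evaluate each component's likelihood at the observed value:
  f_1 = (1/(4.2·√(2π)))·exp(−(14.9−15.8)²/(2·4.2²)) = 0.094986·exp(-0.02296) = 0.0928303
  f_2 = (1/(4.2·√(2π)))·exp(−(14.9−23.0)²/(2·4.2²)) = 0.094986·exp(-1.85969) = 0.0147913
  f_3 = (1/(4.2·√(2π)))·exp(−(14.9−30.4)²/(2·4.2²)) = 0.094986·exp(-6.80981) = 0.000104761
Odds = (0.38/0.12) × (0.0147913/0.0928303) = 3.16667 × 0.159337 ≈ 0.505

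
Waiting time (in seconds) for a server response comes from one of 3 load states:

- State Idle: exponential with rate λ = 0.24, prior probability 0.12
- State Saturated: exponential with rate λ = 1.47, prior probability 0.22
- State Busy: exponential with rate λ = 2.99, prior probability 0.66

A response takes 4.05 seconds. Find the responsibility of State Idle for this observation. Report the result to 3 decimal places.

Posterior ∝ prior × likelihood, so P(k | x) ∝ π_k f_k(x); normalise over all components.
Component likelihoods at x = 4.05 seconds:
  f_Idle = 0.24·e^(−0.24·4.05) = 0.24·e^(−0.9720) = 0.0907982
  f_Saturated = 1.47·e^(−1.47·4.05) = 1.47·e^(−5.9535) = 0.0038172
  f_Busy = 2.99·e^(−2.99·4.05) = 2.99·e^(−12.1095) = 1.64658e-05
Weight by the priors:
  π_Idle·f_Idle = 0.12 × 0.0907982 = 0.0108958
  π_Saturated·f_Saturated = 0.22 × 0.0038172 = 0.000839784
  π_Busy·f_Busy = 0.66 × 1.64658e-05 = 1.08674e-05
Sum: 0.0108958 + 0.000839784 + 1.08674e-05 = 0.0117464
P(State Idle | x) = 0.0108958 / 0.0117464 ≈ 0.928

0.928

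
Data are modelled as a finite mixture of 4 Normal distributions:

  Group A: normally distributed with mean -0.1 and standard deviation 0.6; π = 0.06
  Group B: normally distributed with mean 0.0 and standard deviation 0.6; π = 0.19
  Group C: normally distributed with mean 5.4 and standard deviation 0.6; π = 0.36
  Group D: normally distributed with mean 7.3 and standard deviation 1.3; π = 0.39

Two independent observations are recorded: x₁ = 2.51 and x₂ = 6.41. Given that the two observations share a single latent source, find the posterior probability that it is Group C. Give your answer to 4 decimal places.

Apply Bayes' rule: the posterior for each component is proportional to its prior times its likelihood at x.
Since both observations come from the same component, the likelihood for component k is f_k(x₁)·f_k(x₂).
  f_A = [(1/(0.6·√(2π)))·exp(−(2.51−-0.1)²/(2·0.6²)) = 0.664904·exp(-9.46125) = 5.17357e-05] × [1.8182e-26] = 9.4066e-31
  f_B = [(1/(0.6·√(2π)))·exp(−(2.51−0.0)²/(2·0.6²)) = 0.664904·exp(-8.75014) = 0.000105347] × [1.09386e-25] = 1.15234e-29
  f_C = [(1/(0.6·√(2π)))·exp(−(2.51−5.4)²/(2·0.6²)) = 0.664904·exp(-11.60014) = 6.09372e-06] × [0.161231] = 9.82495e-07
  f_D = [(1/(1.3·√(2π)))·exp(−(2.51−7.3)²/(2·1.3²)) = 0.306879·exp(-6.78820) = 0.000345853] × [0.242767] = 8.39617e-05
Multiply by the mixture weights:
  π_A·f_A = 0.06 × 9.4066e-31 = 5.64396e-32
  π_B·f_B = 0.19 × 1.15234e-29 = 2.18945e-30
  π_C·f_C = 0.36 × 9.82495e-07 = 3.53698e-07
  π_D·f_D = 0.39 × 8.39617e-05 = 3.27451e-05
Normaliser: 5.64396e-32 + 2.18945e-30 + 3.53698e-07 + 3.27451e-05 = 3.30988e-05
P(Group C | data) ≈ 0.0107

0.0107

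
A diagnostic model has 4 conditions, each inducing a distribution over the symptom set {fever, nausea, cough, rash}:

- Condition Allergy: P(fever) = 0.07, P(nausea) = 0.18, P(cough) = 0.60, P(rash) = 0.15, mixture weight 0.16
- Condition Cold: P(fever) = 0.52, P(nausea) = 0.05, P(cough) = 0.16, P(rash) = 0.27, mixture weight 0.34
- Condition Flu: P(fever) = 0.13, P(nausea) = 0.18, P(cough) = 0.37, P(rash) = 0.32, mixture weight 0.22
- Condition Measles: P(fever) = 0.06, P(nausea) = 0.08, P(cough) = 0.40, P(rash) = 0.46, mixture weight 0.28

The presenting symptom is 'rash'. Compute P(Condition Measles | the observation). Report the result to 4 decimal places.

0.4089

By Bayes' theorem, P(k | x) = π_k f_k(x) / Σ_j π_j f_j(x).
Categorical probabilities:
  f_Allergy = P(rash | comp) = 0.15
  f_Cold = P(rash | comp) = 0.27
  f_Flu = P(rash | comp) = 0.32
  f_Measles = P(rash | comp) = 0.46
Prior × likelihood for each component:
  π_Allergy·f_Allergy = 0.16 × 0.15 = 0.024
  π_Cold·f_Cold = 0.34 × 0.27 = 0.0918
  π_Flu·f_Flu = 0.22 × 0.32 = 0.0704
  π_Measles·f_Measles = 0.28 × 0.46 = 0.1288
Evidence: 0.024 + 0.0918 + 0.0704 + 0.1288 = 0.315
P(Condition Measles | data) ≈ 0.4089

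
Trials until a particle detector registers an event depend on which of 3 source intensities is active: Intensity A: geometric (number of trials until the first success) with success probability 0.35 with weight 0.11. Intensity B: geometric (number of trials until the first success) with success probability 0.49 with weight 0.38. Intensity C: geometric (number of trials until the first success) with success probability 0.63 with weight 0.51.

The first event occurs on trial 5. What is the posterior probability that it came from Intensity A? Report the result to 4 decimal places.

P(component k | x) = π_k·f_k(x) / marginal(x), where marginal(x) = Σ_j π_j·f_j(x).
Component likelihoods at x = 5:
  f_A = 0.0624772
  f_B = 0.0331495
  f_C = 0.0118072
Weight by the priors:
  π_A·f_A = 0.11 × 0.0624772 = 0.00687249
  π_B·f_B = 0.38 × 0.0331495 = 0.0125968
  π_C·f_C = 0.51 × 0.0118072 = 0.00602168
Evidence: 0.00687249 + 0.0125968 + 0.00602168 = 0.025491
P(Intensity A | x) = 0.00687249 / 0.025491 ≈ 0.2696

0.2696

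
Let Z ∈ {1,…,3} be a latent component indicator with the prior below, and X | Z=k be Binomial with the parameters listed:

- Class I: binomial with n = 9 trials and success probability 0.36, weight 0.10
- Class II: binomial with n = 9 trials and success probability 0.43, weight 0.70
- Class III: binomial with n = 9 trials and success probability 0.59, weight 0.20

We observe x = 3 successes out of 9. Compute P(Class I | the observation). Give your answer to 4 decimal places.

P(component k | x) = P(Z=k)·f_k(x) / marginal(x), where marginal(x) = Σ_j P(Z=j)·f_j(x).
Binomial probabilities:
  f_I = 0.269319
  f_II = 0.229052
  f_III = 0.081948
Weight by the priors:
  P(Z=I)·f_I = 0.10 × 0.269319 = 0.0269319
  P(Z=II)·f_II = 0.70 × 0.229052 = 0.160336
  P(Z=III)·f_III = 0.20 × 0.081948 = 0.0163896
Normaliser: 0.0269319 + 0.160336 + 0.0163896 = 0.203658
So the posterior for Class I is 0.0269319 / 0.203658 ≈ 0.1322.

0.1322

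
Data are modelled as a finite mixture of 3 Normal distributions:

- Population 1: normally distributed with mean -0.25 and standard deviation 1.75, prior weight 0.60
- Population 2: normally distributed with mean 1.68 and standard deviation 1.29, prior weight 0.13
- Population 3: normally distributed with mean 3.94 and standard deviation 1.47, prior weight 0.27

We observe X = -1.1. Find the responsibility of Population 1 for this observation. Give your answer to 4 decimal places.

0.9670

Apply Bayes' rule: the posterior for each component is proportional to its prior times its likelihood at x.
Component likelihoods at x = -1.1:
  L_1 = 0.202602
  L_2 = 0.0303282
  L_3 = 0.000760335
Multiply by the mixture weights:
  P(Z=1)·L_1 = 0.60 × 0.202602 = 0.121561
  P(Z=2)·L_2 = 0.13 × 0.0303282 = 0.00394267
  P(Z=3)·L_3 = 0.27 × 0.000760335 = 0.00020529
Normaliser: 0.121561 + 0.00394267 + 0.00020529 = 0.125709
So the posterior for Population 1 is 0.121561 / 0.125709 ≈ 0.9670.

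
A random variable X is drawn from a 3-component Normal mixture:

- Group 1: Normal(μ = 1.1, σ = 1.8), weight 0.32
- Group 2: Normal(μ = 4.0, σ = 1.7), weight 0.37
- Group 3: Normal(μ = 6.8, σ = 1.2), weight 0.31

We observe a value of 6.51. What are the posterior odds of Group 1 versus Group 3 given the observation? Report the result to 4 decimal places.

Only the two components matter; the odds are (π_i f_i(x)) / (π_j f_j(x)).
Evaluate each component's likelihood at the observed value:
  p_1 = 0.00242141
  p_2 = 0.0789019
  p_3 = 0.322884
0.00077485 / 0.100094 ≈ 0.0077

0.0077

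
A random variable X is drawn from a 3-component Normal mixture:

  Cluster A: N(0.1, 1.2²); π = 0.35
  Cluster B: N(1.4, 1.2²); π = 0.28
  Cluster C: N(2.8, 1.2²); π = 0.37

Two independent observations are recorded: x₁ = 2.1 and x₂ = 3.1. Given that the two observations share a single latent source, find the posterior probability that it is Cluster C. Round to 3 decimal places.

0.770

Apply Bayes' rule: the posterior for each component is proportional to its prior times its likelihood at x.
Since both observations come from the same component, the likelihood for component k is f_k(x₁)·f_k(x₂).
  p_A = [(1/(1.2·√(2π)))·exp(−(2.1−0.1)²/(2·1.2²)) = 0.332452·exp(-1.38889) = 0.0828976] × [0.0146069] = 0.00121088
  p_B = [(1/(1.2·√(2π)))·exp(−(2.1−1.4)²/(2·1.2²)) = 0.332452·exp(-0.17014) = 0.280439] × [0.121878] = 0.0341794
  p_C = [(1/(1.2·√(2π)))·exp(−(2.1−2.8)²/(2·1.2²)) = 0.332452·exp(-0.17014) = 0.280439] × [0.322223] = 0.090364
Weight by the priors:
  π_A·p_A = 0.35 × 0.00121088 = 0.000423808
  π_B·p_B = 0.28 × 0.0341794 = 0.00957024
  π_C·p_C = 0.37 × 0.090364 = 0.0334347
Normaliser: 0.000423808 + 0.00957024 + 0.0334347 = 0.0434287
So the posterior for Cluster C is 0.0334347 / 0.0434287 ≈ 0.770.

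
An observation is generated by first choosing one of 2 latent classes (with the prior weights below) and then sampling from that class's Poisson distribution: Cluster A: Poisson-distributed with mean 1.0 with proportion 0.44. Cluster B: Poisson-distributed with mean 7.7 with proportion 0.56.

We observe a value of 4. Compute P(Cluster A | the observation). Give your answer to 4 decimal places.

Apply Bayes' rule: the posterior for each component is proportional to its prior times its likelihood at x.
Evaluate each component's likelihood at the observed value:
  L_A = e^(−1.0)·1.0^4/4! = 0.0153283
  L_B = e^(−7.7)·7.7^4/4! = 0.0663261
Unnormalised posteriors:
  P(Z=A)·L_A = 0.44 × 0.0153283 = 0.00674446
  P(Z=B)·L_B = 0.56 × 0.0663261 = 0.0371426
Sum: 0.00674446 + 0.0371426 = 0.043887
So the posterior for Cluster A is 0.00674446 / 0.043887 ≈ 0.1537.

0.1537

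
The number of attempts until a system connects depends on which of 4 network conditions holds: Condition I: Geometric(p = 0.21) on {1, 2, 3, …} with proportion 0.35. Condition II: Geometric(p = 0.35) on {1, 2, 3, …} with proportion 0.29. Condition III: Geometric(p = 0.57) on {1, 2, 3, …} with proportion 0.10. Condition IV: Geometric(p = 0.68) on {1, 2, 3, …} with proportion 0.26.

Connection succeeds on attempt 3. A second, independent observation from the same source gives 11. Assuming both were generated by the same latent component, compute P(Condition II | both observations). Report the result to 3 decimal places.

0.181

The responsibility of component k is π_k f_k(x) divided by Σ_j π_j f_j(x).
Since both observations come from the same component, the likelihood for component k is f_k(x₁)·f_k(x₂).
  L_I = [0.131061] × [0.0198834] = 0.00260594
  L_II = [0.147875] × [0.00471196] = 0.000696781
  L_III = [0.105393] × [0.000123185] = 1.29829e-05
  L_IV = [0.069632] × [7.65612e-06] = 5.33111e-07
Prior × likelihood for each component:
  π_I·L_I = 0.35 × 0.00260594 = 0.000912077
  π_II·L_II = 0.29 × 0.000696781 = 0.000202067
  π_III·L_III = 0.10 × 1.29829e-05 = 1.29829e-06
  π_IV·L_IV = 0.26 × 5.33111e-07 = 1.38609e-07
Denominator: 0.000912077 + 0.000202067 + 1.29829e-06 + 1.38609e-07 = 0.00111558
Responsibility of Condition II: 0.000202067 / 0.00111558 ≈ 0.181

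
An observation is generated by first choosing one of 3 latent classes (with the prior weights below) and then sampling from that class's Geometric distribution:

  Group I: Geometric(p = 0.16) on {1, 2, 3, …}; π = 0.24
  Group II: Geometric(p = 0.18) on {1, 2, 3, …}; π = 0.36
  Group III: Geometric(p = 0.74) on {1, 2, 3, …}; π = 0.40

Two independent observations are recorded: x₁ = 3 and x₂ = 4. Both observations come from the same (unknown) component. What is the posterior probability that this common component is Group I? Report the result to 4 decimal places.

The responsibility of component k is π_k f_k(x) divided by Σ_j π_j f_j(x).
Since both observations come from the same component, the likelihood for component k is f_k(x₁)·f_k(x₂).
  p_I = [0.112896] × [0.0948326] = 0.0107062
  p_II = [0.121032] × [0.0992462] = 0.012012
  p_III = [0.050024] × [0.0130062] = 0.000650624
Weight by the priors:
  π_I·p_I = 0.24 × 0.0107062 = 0.00256949
  π_II·p_II = 0.36 × 0.012012 = 0.00432431
  π_III·p_III = 0.40 × 0.000650624 = 0.00026025
Normaliser: 0.00256949 + 0.00432431 + 0.00026025 = 0.00715405
So the posterior for Group I is 0.00256949 / 0.00715405 ≈ 0.3592.

0.3592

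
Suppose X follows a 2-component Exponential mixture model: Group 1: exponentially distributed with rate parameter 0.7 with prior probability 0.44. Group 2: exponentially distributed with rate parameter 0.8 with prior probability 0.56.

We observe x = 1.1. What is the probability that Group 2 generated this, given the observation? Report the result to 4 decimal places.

Posterior ∝ prior × likelihood, so P(k | x) ∝ P(Z=k) f_k(x); normalise over all components.
Component likelihoods at x = 1.1:
  L_1 = 0.7·e^(−0.7·1.1) = 0.7·e^(−0.7700) = 0.324109
  L_2 = 0.8·e^(−0.8·1.1) = 0.8·e^(−0.8800) = 0.331826
Unnormalised posteriors:
  P(Z=1)·L_1 = 0.44 × 0.324109 = 0.142608
  P(Z=2)·L_2 = 0.56 × 0.331826 = 0.185823
Marginal: 0.142608 + 0.185823 = 0.328431
P(Group 2 | 1.1) = 0.185823 / 0.328431 ≈ 0.5658

0.5658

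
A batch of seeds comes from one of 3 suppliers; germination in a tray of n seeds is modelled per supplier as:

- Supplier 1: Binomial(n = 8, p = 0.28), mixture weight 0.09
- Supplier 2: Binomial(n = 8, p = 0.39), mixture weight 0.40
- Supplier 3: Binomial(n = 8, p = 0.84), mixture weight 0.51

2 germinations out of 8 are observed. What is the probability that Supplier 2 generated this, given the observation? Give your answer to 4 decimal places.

The responsibility of component k is w_k f_k(x) divided by Σ_j w_j f_j(x).
Binomial probabilities:
  p_1 = C(8,2)·0.28^2·0.72^6 = 28·0.0784·0.139314 = 0.305822
  p_2 = C(8,2)·0.39^2·0.61^6 = 28·0.1521·0.0515204 = 0.219415
  p_3 = C(8,2)·0.84^2·0.16^6 = 28·0.7056·1.67772e-05 = 0.000331464
Unnormalised posteriors:
  w_1·p_1 = 0.09 × 0.305822 = 0.027524
  w_2·p_2 = 0.40 × 0.219415 = 0.087766
  w_3·p_3 = 0.51 × 0.000331464 = 0.000169047
Evidence: 0.027524 + 0.087766 + 0.000169047 = 0.115459
So the posterior for Supplier 2 is 0.087766 / 0.115459 ≈ 0.7601.

0.7601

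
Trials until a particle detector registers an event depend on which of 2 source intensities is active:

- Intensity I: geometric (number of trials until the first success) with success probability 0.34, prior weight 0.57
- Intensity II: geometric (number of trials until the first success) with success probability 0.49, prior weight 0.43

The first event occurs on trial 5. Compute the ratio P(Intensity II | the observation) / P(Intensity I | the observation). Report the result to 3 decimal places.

0.388

Since P(k|x) ∝ P(Z=k) f_k(x), the posterior odds are P(Z=i) f_i(x) / (P(Z=j) f_j(x)).
Component likelihoods at x = 5:
  f_I = 0.34·(1−0.34)^4 = 0.34·0.189747 = 0.0645141
  f_II = 0.49·(1−0.49)^4 = 0.49·0.067652 = 0.0331495
Odds = (0.43/0.57) × (0.0331495/0.0645141) = 0.754386 × 0.513833 ≈ 0.388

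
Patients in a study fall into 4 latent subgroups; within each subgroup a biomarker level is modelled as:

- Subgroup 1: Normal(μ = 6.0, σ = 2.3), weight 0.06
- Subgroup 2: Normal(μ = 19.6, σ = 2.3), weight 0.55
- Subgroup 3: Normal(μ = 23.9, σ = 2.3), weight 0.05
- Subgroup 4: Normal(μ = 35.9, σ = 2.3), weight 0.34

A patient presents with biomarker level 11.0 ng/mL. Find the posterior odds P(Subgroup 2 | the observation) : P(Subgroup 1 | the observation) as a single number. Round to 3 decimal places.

0.090

Posterior odds = (P(Z=i) f_i(x)) / (P(Z=j) f_j(x)); the normalising sum cancels.
Evaluate each component's likelihood at the observed value:
  f_1 = (1/(2.3·√(2π)))·exp(−(11.0−6.0)²/(2·2.3²)) = 0.173453·exp(-2.36295) = 0.0163293
  f_2 = (1/(2.3·√(2π)))·exp(−(11.0−19.6)²/(2·2.3²)) = 0.173453·exp(-6.99055) = 0.000159671
  f_3 = (1/(2.3·√(2π)))·exp(−(11.0−23.9)²/(2·2.3²)) = 0.173453·exp(-15.72873) = 2.56024e-08
  f_4 = (1/(2.3·√(2π)))·exp(−(11.0−35.9)²/(2·2.3²)) = 0.173453·exp(-58.60208) = 6.14642e-27
Odds = (0.55/0.06) × (0.000159671/0.0163293) = 9.16667 × 0.00977821 ≈ 0.090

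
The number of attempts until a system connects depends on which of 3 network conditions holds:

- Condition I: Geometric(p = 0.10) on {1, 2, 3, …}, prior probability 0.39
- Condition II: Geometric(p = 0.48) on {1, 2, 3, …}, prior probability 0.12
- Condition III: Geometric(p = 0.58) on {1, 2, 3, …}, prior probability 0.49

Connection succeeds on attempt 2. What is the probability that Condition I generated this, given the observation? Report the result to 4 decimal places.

0.1903

Posterior ∝ prior × likelihood, so P(k | x) ∝ π_k f_k(x); normalise over all components.
Geometric probabilities:
  f_I = 0.10·(1−0.10)^1 = 0.10·0.9 = 0.09
  f_II = 0.48·(1−0.48)^1 = 0.48·0.52 = 0.2496
  f_III = 0.58·(1−0.58)^1 = 0.58·0.42 = 0.2436
Weight by the priors:
  π_I·f_I = 0.39 × 0.09 = 0.0351
  π_II·f_II = 0.12 × 0.2496 = 0.029952
  π_III·f_III = 0.49 × 0.2436 = 0.119364
Normaliser: 0.0351 + 0.029952 + 0.119364 = 0.184416
P(Condition I | x) ≈ 0.1903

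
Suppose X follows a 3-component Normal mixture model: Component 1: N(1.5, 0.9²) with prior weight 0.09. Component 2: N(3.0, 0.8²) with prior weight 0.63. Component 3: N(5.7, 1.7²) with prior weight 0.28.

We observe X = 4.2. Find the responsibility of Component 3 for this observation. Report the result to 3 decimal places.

Apply Bayes' rule: the posterior for each component is proportional to its prior times its likelihood at x.
Evaluate each component's likelihood at the observed value:
  L_1 = 0.00492428
  L_2 = 0.161897
  L_3 = 0.159002
Prior × likelihood for each component:
  π_1·L_1 = 0.09 × 0.00492428 = 0.000443185
  π_2·L_2 = 0.63 × 0.161897 = 0.101995
  π_3·L_3 = 0.28 × 0.159002 = 0.0445205
Denominator: 0.000443185 + 0.101995 + 0.0445205 = 0.146959
So the posterior for Component 3 is 0.0445205 / 0.146959 ≈ 0.303.

0.303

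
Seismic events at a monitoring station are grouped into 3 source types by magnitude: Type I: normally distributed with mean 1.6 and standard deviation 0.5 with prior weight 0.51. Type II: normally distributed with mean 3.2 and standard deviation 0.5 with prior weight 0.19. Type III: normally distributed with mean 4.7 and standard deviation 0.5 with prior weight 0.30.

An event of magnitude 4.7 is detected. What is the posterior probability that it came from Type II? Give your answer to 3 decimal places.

P(component k | x) = P(Z=k)·f_k(x) / marginal(x), where marginal(x) = Σ_j P(Z=j)·f_j(x).
Evaluate each component's likelihood at the observed value:
  f_I = 3.58757e-09
  f_II = 0.0088637
  f_III = 0.797885
Unnormalised posteriors:
  P(Z=I)·f_I = 0.51 × 3.58757e-09 = 1.82966e-09
  P(Z=II)·f_II = 0.19 × 0.0088637 = 0.0016841
  P(Z=III)·f_III = 0.30 × 0.797885 = 0.239365
Sum: 1.82966e-09 + 0.0016841 + 0.239365 = 0.241049
Responsibility of Type II: 0.0016841 / 0.241049 ≈ 0.007

0.007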